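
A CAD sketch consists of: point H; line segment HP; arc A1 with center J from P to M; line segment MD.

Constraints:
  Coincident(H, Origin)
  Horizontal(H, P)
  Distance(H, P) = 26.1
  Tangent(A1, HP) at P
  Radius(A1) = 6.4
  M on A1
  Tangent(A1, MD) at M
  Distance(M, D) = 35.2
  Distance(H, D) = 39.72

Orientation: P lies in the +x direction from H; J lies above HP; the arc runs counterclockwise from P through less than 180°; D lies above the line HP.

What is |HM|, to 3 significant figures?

32.9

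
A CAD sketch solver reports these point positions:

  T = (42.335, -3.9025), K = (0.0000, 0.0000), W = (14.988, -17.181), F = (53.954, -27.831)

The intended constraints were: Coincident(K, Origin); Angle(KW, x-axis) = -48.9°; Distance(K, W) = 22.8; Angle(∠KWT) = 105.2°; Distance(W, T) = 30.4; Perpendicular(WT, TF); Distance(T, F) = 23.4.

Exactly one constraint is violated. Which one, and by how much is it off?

Distance(T, F) = 23.4 — off by 3.20.

K = (0.00, 0.00) ✓; KW at -48.90° ✓; |KW| = 22.80 ✓; ∠KWT = 105.2° ✓; |WT| = 30.40 ✓; ∠(WT, TF) = 90.00° ✓; |TF| = 26.60 ✗.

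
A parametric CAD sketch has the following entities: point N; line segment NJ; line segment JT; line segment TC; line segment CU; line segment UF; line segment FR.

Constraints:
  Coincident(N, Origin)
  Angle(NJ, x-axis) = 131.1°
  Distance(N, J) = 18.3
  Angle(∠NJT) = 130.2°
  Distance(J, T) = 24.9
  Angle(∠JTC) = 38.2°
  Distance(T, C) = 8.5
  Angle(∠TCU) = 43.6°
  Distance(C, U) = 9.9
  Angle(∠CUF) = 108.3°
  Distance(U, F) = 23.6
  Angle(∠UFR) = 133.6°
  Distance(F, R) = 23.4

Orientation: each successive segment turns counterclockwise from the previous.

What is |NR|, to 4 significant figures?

74.06

N is at the origin; NJ runs at 131.1° with length 18.3, so J = (-12.03, 13.79). ∠NJT = 130.2° gives JT at -179.1° from the x-axis; with |JT| = 24.9, T = (-36.93, 13.40). ∠JTC = 38.2° gives TC at -37.30° from the x-axis; with |TC| = 8.5, C = (-30.17, 8.248). ∠TCU = 43.6° gives CU at 99.10° from the x-axis; with |CU| = 9.9, U = (-31.73, 18.02). ∠CUF = 108.3° gives UF at 170.8° from the x-axis; with |UF| = 23.6, F = (-55.03, 21.80). ∠UFR = 133.6° gives FR at -142.8° from the x-axis; with |FR| = 23.4, R = (-73.67, 7.649). Then |NR| = |R − N| = 74.06.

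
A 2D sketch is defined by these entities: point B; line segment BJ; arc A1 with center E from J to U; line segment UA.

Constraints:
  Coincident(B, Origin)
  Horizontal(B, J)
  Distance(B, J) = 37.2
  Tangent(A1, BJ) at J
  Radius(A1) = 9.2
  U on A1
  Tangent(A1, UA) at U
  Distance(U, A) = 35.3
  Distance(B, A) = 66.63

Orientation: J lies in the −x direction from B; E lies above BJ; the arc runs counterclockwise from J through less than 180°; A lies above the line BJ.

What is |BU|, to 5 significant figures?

33.240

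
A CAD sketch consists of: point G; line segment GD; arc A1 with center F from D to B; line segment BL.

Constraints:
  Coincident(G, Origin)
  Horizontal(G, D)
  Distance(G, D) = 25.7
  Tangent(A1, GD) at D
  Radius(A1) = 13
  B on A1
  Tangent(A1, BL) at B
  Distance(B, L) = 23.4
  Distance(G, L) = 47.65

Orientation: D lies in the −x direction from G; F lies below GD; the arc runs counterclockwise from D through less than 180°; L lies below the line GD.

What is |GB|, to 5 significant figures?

41.799

G is at the origin; G and D share the same y with |GD| = 25.7 and D on the −x side, so D = (-25.700, 0.0000). Tangency of A1 to GD means the radius FD is perpendicular to GD, so F = D + (0, -13) = (-25.700, -13.000). Since FB ⟂ BL (tangency), |FL| = √(13.0² + 23.4²) = 26.769 regardless of where B sits on A1. So L lies on both circle(G, 47.65) and circle(F, 26.769); the below-GD intersection is L = (-26.257, -39.763). B is the foot of the tangent from L: B = (-37.193, -19.075).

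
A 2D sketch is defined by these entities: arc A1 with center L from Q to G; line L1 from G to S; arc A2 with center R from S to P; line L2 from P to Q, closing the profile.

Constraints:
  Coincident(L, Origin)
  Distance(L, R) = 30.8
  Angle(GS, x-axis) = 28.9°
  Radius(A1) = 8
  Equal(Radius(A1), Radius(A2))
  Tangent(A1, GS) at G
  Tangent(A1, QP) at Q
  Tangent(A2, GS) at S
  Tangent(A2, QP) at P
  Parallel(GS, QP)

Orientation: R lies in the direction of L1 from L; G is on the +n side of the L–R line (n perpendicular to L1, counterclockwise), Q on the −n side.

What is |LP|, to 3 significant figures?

31.8

The slot axis is L1's direction at 28.9°, so u = (cos 28.9°, sin 28.9°) = (0.875, 0.483) and n = (−sin 28.9°, cos 28.9°) = (-0.483, 0.875). L is at the origin and R lies 30.8 along u from L, so R = 30.8·u = (27.0, 14.9). Tangency of A1 to both parallel lines with radius 8.0 puts G and Q at L ± 8.0·n: G = (-3.87, 7.00), Q = (3.87, -7.00). Equal radii place S and P the same way about R: S = R + 8.0·n = (23.1, 21.9), P = R − 8.0·n = (30.8, 7.88). Then |LP| = |P − L| = 31.8.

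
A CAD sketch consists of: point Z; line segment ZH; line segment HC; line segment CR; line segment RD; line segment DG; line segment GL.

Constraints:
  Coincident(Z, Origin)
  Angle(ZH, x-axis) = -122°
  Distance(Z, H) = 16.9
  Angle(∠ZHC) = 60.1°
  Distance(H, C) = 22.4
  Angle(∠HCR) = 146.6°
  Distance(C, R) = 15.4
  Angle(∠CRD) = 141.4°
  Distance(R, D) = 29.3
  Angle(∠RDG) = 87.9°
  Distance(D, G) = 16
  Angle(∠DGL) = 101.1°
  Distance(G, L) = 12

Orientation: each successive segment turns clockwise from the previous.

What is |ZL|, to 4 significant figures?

21.52

∠RDG = 87.9° gives DG at -46.00° from the x-axis; with |DG| = 16.0, G = (13.35, 30.36). ∠DGL = 101.1° gives GL at -124.9° from the x-axis; with |GL| = 12.0, L = (6.482, 20.52). Then |ZL| = |L − Z| = 21.52.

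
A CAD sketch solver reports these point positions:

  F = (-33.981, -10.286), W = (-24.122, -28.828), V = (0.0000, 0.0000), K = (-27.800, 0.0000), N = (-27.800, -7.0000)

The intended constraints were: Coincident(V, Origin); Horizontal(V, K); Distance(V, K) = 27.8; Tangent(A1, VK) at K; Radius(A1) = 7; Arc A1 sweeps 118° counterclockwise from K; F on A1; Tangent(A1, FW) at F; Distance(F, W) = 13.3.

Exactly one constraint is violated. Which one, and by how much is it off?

Distance(F, W) = 13.3 — off by 7.70.

V = (0.00, 0.00) ✓; V.y = 0.00, K.y = 0.00 ✓; |VK| = 27.80 ✓; ∠(NK, KV) = 90.00° ✓; |NK| = 7.000 ✓; bearing(N→F) − bearing(N→K) = 118.0° ✓; |NF| = 7.000 ✓; ∠(NF, FW) = 90.00° ✓; |FW| = 21.00 ✗.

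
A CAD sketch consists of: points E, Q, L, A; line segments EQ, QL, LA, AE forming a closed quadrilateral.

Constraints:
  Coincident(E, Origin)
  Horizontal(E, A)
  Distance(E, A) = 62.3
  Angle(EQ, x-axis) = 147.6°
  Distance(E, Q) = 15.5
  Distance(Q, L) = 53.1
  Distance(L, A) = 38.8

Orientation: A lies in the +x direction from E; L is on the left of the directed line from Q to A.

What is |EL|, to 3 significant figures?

45.9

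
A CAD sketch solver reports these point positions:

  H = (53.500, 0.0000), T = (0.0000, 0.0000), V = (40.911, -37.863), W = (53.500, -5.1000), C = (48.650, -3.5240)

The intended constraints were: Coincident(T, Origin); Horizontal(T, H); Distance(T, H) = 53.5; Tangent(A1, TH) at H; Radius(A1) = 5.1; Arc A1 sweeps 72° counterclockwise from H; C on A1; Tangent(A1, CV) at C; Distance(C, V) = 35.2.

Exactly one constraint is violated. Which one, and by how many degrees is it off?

Tangent(A1, CV) at C — off by 5.30°.

T = (0.00, 0.00) ✓; T.y = 0.00, H.y = 0.00 ✓; |TH| = 53.50 ✓; ∠(WH, HT) = 90.00° ✓; |WH| = 5.100 ✓; bearing(W→C) − bearing(W→H) = 72.00° ✓; |WC| = 5.100 ✓; ∠(WC, CV) = 84.70° ✗; |CV| = 35.20 ✓.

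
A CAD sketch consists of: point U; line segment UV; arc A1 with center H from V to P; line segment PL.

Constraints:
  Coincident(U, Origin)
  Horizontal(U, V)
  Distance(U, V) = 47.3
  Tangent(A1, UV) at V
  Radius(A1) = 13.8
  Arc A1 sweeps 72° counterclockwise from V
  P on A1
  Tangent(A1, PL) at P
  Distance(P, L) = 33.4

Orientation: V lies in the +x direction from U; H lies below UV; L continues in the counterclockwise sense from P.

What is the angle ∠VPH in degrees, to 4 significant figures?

54.00°

U is at the origin; U and V share the same y with |UV| = 47.3 and V on the +x side, so V = (47.30, 0.000). The tangent condition forces HV to be normal to UV, so H = V + (0, -13.8) = (47.30, -13.80). On A1, V sits at bearing 90° from H; a 72° counterclockwise sweep puts P at bearing 162°, so P = H + 13.8·(cos 162°, sin 162°) = (34.18, -9.536). Then cos ∠VPH = PV·PH / (|PV||PH|), giving 54.00°.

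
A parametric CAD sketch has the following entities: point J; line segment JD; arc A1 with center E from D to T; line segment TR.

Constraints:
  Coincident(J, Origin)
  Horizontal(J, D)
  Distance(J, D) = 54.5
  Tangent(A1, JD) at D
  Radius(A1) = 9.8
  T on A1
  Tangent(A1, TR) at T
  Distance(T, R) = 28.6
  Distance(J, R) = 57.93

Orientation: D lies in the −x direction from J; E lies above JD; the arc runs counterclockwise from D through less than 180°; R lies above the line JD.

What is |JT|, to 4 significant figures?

45.69

Checks: ∠(ED, DJ) = 90.00° ✓; |ED| = 9.800 ✓; |ET| = 9.800 ✓; ∠(ET, TR) = 90.00° ✓; |TR| = 28.60 ✓; |JR| = 57.93 ✓.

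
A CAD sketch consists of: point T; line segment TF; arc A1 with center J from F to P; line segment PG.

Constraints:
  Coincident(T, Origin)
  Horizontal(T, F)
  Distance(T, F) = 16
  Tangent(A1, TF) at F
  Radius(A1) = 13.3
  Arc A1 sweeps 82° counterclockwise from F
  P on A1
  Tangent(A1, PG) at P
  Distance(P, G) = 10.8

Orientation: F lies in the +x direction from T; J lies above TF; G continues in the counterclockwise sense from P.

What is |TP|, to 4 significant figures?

31.34

T is at the origin; TF is horizontal with |TF| = 16.0 and F on the +x side, so F = (16.00, 0.000). Since A1 is tangent to TF there, JF ⟂ TF, so J = F + (0, 13.3) = (16.00, 13.30). On A1, F sits at bearing -90° from J; an 82° counterclockwise sweep puts P at bearing -8°, so P = J + 13.3·(cos -8°, sin -8°) = (29.17, 11.45). Then |TP| = |P − T| = 31.34.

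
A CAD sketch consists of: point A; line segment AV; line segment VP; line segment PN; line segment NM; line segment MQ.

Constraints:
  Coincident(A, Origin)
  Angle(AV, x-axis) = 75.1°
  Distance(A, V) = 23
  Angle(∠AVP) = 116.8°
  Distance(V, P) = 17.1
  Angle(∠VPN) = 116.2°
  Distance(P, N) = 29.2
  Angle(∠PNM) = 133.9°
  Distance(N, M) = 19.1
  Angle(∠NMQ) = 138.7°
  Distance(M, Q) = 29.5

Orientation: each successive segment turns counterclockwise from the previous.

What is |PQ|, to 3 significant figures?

61.5

∠PNM = 133.9° gives NM at -112° from the x-axis; with |NM| = 19.1, M = (-41.0, 4.88). ∠NMQ = 138.7° gives MQ at -70.5° from the x-axis; with |MQ| = 29.5, Q = (-31.2, -22.9). Then |PQ| = |Q − P| = 61.5.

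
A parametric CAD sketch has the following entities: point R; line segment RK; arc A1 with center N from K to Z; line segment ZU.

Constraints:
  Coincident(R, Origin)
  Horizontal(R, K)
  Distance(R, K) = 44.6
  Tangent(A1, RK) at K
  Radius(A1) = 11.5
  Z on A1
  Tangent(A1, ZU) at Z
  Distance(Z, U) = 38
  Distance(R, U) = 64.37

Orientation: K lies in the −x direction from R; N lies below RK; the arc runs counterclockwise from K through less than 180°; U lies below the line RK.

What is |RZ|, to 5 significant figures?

57.423

R is at the origin; RK is horizontal with |RK| = 44.6 and K on the −x side, so K = (-44.600, 0.0000). Tangency of A1 to RK means the radius NK is perpendicular to RK, so N = K + (0, -11.5) = (-44.600, -11.500). Since NZ ⟂ ZU (tangency), |NU| = √(11.5² + 38.0²) = 39.702 regardless of where Z sits on A1. So U lies on both circle(R, 64.37) and circle(N, 39.702); the below-RK intersection is U = (-39.448, -50.866). Z is the foot of the tangent from U: Z = (-55.082, -16.231).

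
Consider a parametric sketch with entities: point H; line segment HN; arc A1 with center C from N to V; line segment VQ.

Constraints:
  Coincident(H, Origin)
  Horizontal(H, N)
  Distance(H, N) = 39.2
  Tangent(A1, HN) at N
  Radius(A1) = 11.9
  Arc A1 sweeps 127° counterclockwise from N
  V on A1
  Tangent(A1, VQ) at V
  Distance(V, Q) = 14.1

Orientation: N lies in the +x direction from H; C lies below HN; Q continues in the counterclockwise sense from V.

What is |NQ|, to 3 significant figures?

30.3

On A1, N sits at bearing 90° from C; a 127° counterclockwise sweep puts V at bearing 217°, so V = C + 11.9·(cos 217°, sin 217°) = (29.7, -19.1). Tangency of A1 to VQ means the radius CV is perpendicular to VQ, so VQ runs along (−sin 217°, cos 217°); with |VQ| = 14.1, Q = (38.2, -30.3). Then |NQ| = |Q − N| = 30.3.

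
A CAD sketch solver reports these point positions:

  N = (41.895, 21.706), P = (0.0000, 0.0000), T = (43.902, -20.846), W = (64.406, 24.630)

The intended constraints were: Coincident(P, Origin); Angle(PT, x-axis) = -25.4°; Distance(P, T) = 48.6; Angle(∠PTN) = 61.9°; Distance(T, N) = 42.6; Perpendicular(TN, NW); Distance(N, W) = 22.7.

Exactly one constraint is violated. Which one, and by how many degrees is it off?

Perpendicular(TN, NW) — off by 4.70°.

P = (0.00, 0.00) ✓; PT at -25.40° ✓; |PT| = 48.60 ✓; ∠PTN = 61.90° ✓; |TN| = 42.60 ✓; ∠(TN, NW) = 85.30° ✗; |NW| = 22.70 ✓.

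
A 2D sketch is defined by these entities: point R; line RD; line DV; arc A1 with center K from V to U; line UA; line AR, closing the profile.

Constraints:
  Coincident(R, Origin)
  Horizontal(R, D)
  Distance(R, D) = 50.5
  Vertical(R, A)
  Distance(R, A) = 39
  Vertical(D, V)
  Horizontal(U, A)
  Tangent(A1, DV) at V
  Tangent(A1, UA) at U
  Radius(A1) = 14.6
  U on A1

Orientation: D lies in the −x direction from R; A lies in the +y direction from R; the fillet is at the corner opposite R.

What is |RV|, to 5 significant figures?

56.086

R is at the origin; R and D share the same y with |RD| = 50.5 and D on the −x side, so D = (-50.500, 0.0000). RA is vertical with |RA| = 39.0 and A on the +y side, so A = (0.0000, 39.000). The virtual corner opposite R is at (-50.500, 39.000). Tangency of A1 to DV means the radius KV is perpendicular to DV and tangency of A1 to UA means the radius KU is perpendicular to UA, with radius 14.6, so the center K sits 14.6 in from both sides at K = (-35.900, 24.400). That places the tangent points at V = (-50.500, 24.400) on DV and U = (-35.900, 39.000) on UA. Then |RV| = |V − R| = 56.086.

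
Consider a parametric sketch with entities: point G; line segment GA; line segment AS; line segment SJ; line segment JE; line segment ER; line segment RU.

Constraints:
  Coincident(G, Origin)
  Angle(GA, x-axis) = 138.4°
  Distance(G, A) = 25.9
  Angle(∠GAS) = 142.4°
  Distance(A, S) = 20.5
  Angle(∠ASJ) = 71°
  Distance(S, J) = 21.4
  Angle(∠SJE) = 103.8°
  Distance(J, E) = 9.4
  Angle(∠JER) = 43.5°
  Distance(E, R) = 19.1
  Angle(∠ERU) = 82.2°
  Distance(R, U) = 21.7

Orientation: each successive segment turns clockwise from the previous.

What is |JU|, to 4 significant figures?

17.69

∠JER = 43.5° gives ER at 139.1° from the x-axis; with |ER| = 19.1, R = (-15.55, 37.43). ∠ERU = 82.2° gives RU at 41.30° from the x-axis; with |RU| = 21.7, U = (0.7548, 51.75). Then |JU| = |U − J| = 17.69.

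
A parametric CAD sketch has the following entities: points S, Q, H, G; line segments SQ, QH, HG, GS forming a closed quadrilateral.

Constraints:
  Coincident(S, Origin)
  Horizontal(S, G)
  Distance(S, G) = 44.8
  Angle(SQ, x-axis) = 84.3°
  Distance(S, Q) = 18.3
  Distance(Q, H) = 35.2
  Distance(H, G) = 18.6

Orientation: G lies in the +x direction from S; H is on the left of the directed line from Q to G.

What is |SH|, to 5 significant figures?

40.663

S is at the origin; SG is horizontal with |SG| = 44.8 and G in +x, so G = (44.8, 0). SQ runs at 84.3° with |SQ| = 18.3, so Q = (1.8176, 18.210). H is determined by |QH| = 35.2 and |HG| = 18.6 together: it lies at the intersection of circle(Q, 35.2) and circle(G, 18.6). With |QG| = 46.681, the foot of the radical line on QG is 32.906 from Q and the perpendicular offset is √(35.2² − 32.906²) = 12.499. Taking the left-of-QG solution: H = (36.993, 16.882).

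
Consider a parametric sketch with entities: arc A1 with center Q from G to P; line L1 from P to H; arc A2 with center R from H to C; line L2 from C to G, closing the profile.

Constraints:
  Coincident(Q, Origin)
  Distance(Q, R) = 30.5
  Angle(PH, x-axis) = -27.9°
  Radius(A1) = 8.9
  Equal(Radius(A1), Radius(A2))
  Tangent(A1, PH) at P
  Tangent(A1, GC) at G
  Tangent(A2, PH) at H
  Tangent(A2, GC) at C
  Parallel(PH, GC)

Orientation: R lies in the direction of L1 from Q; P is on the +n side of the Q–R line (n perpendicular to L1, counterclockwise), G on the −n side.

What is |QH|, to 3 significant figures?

31.8

The slot axis is L1's direction at -27.9°, so u = (cos -27.9°, sin -27.9°) = (0.884, -0.468) and n = (−sin -27.9°, cos -27.9°) = (0.468, 0.884). Q is at the origin and R lies 30.5 along u from Q, so R = 30.5·u = (27.0, -14.3). Tangency of A1 to both parallel lines with radius 8.9 puts P and G at Q ± 8.9·n: P = (4.16, 7.87), G = (-4.16, -7.87). Equal radii place H and C the same way about R: H = R + 8.9·n = (31.1, -6.41), C = R − 8.9·n = (22.8, -22.1). Then |QH| = |H − Q| = 31.8.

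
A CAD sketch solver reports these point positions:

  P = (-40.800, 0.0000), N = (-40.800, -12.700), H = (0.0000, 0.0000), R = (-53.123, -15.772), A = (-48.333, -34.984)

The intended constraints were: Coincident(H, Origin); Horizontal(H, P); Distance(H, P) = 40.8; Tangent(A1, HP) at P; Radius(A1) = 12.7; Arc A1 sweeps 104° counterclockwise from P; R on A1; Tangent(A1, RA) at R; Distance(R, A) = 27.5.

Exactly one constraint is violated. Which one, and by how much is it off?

Distance(R, A) = 27.5 — off by 7.70.

H = (0.00, 0.00) ✓; H.y = 0.00, P.y = 0.00 ✓; |HP| = 40.80 ✓; ∠(NP, PH) = 90.00° ✓; |NP| = 12.70 ✓; bearing(N→R) − bearing(N→P) = 104.0° ✓; |NR| = 12.70 ✓; ∠(NR, RA) = 90.00° ✓; |RA| = 19.80 ✗.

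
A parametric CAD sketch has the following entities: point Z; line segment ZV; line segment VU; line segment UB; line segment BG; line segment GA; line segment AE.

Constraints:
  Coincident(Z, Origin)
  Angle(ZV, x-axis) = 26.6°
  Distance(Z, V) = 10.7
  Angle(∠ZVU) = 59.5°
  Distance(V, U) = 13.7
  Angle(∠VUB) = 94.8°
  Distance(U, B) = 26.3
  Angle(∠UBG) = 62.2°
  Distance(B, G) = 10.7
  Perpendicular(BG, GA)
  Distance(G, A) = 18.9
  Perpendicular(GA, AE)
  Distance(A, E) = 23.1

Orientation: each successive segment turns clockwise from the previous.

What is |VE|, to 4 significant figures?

37.29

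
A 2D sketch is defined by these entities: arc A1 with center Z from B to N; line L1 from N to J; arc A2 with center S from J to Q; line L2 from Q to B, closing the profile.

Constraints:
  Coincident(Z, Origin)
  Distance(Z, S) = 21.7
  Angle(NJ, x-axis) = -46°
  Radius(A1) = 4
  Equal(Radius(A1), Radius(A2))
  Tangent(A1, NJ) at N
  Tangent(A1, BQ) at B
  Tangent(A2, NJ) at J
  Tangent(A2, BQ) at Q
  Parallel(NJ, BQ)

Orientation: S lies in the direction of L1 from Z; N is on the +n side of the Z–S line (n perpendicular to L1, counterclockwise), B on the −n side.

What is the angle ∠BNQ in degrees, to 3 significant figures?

69.8°

Tangency of A1 to both parallel lines with radius 4.0 puts N and B at Z ± 4.0·n: N = (2.88, 2.78), B = (-2.88, -2.78). Equal radii place J and Q the same way about S: J = S + 4.0·n = (18.0, -12.8), Q = S − 4.0·n = (12.2, -18.4). Then cos ∠BNQ = NB·NQ / (|NB||NQ|), giving 69.8°.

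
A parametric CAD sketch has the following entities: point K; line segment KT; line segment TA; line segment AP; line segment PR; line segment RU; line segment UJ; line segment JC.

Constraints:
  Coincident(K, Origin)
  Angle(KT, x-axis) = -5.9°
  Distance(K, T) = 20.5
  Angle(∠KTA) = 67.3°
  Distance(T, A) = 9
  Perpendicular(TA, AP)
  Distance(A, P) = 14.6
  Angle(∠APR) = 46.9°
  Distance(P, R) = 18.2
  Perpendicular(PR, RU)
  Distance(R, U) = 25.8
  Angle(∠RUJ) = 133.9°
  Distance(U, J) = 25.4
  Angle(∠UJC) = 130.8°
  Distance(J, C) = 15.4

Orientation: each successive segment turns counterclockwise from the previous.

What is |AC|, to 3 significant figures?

40.3

∠RUJ = 133.9° gives UJ at 106° from the x-axis; with |UJ| = 25.4, J = (25.5, 39.9). ∠UJC = 130.8° gives JC at 155° from the x-axis; with |JC| = 15.4, C = (11.5, 46.4). Then |AC| = |C − A| = 40.3.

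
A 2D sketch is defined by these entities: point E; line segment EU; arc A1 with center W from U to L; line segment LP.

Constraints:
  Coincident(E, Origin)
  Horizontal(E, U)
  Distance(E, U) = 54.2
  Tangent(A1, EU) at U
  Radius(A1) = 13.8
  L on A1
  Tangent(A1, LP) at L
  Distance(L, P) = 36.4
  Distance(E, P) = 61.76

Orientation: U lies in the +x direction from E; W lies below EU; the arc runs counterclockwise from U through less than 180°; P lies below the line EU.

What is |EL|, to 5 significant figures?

42.395

E is at the origin; EU is horizontal with |EU| = 54.2 and U on the +x side, so U = (54.200, 0.0000). Since A1 is tangent to EU there, WU ⟂ EU, so W = U + (0, -13.8) = (54.200, -13.800). Since WL ⟂ LP (tangency), |WP| = √(13.8² + 36.4²) = 38.928 regardless of where L sits on A1. So P lies on both circle(E, 61.76) and circle(W, 38.928); the below-EU intersection is P = (37.587, -49.005). L is the foot of the tangent from P: L = (40.443, -12.717).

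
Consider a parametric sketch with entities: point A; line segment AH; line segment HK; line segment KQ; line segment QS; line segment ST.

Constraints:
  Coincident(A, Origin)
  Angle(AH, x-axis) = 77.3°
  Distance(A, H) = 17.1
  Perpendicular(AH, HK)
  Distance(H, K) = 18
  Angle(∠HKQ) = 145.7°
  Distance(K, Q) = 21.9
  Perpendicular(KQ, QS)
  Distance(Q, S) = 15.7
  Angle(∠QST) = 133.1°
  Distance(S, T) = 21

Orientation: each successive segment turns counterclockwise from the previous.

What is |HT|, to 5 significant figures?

29.253

The perpendicularity gives QS at right angles to KQ, so QS runs at -68.400°; with |QS| = 15.7, S = (-28.383, -2.0205). ∠QST = 133.1° gives ST at -21.500° from the x-axis; with |ST| = 21.0, T = (-8.8440, -9.7171). Then |HT| = |T − H| = 29.253.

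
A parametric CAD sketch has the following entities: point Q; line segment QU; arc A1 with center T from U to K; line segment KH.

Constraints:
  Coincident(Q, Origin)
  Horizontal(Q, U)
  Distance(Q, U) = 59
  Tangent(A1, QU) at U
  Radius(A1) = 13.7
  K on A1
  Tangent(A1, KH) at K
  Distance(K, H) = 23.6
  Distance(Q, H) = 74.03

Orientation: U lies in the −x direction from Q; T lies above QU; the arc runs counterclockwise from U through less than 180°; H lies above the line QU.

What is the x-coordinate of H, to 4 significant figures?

-61.74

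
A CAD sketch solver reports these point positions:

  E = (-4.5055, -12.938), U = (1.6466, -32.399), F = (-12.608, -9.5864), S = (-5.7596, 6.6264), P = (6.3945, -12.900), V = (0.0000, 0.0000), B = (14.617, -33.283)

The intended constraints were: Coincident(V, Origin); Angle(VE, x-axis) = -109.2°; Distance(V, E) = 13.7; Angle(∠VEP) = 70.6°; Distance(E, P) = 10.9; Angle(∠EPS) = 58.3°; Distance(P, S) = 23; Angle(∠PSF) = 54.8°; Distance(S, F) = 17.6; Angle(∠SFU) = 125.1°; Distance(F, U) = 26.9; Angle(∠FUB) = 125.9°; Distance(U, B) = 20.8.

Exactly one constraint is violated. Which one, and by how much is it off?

Distance(U, B) = 20.8 — off by 7.80.

V = (0.00, 0.00) ✓; VE at -109.2° ✓; |VE| = 13.70 ✓; ∠VEP = 70.60° ✓; |EP| = 10.90 ✓; ∠EPS = 58.30° ✓; |PS| = 23.00 ✓; ∠PSF = 54.80° ✓; |SF| = 17.60 ✓; ∠SFU = 125.1° ✓; |FU| = 26.90 ✓; ∠FUB = 125.9° ✓; |UB| = 13.00 ✗.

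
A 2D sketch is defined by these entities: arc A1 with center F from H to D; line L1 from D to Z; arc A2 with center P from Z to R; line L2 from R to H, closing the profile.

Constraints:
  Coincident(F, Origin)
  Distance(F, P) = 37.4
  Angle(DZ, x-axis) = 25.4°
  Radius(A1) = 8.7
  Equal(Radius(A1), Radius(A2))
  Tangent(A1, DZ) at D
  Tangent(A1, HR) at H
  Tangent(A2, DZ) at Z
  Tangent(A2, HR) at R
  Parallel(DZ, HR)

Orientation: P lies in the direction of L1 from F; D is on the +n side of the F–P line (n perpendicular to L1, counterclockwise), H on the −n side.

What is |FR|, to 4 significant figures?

38.40

The slot axis is L1's direction at 25.4°, so u = (cos 25.4°, sin 25.4°) = (0.9033, 0.4289) and n = (−sin 25.4°, cos 25.4°) = (-0.4289, 0.9033). F is at the origin and P lies 37.4 along u from F, so P = 37.4·u = (33.78, 16.04). Tangency of A1 to both parallel lines with radius 8.7 puts D and H at F ± 8.7·n: D = (-3.732, 7.859), H = (3.732, -7.859). Equal radii place Z and R the same way about P: Z = P + 8.7·n = (30.05, 23.90), R = P − 8.7·n = (37.52, 8.183). Then |FR| = |R − F| = 38.40.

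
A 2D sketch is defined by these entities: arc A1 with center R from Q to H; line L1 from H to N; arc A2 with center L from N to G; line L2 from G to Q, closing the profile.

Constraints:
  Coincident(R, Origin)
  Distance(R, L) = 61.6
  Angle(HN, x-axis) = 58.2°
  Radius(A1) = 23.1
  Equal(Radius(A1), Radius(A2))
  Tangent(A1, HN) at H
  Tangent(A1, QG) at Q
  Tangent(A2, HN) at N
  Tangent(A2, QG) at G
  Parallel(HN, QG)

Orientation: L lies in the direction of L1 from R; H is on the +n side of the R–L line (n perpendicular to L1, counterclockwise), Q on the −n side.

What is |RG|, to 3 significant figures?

65.8

Tangency of A1 to both parallel lines with radius 23.1 puts H and Q at R ± 23.1·n: H = (-19.6, 12.2), Q = (19.6, -12.2). Equal radii place N and G the same way about L: N = L + 23.1·n = (12.8, 64.5), G = L − 23.1·n = (52.1, 40.2). Then |RG| = |G − R| = 65.8.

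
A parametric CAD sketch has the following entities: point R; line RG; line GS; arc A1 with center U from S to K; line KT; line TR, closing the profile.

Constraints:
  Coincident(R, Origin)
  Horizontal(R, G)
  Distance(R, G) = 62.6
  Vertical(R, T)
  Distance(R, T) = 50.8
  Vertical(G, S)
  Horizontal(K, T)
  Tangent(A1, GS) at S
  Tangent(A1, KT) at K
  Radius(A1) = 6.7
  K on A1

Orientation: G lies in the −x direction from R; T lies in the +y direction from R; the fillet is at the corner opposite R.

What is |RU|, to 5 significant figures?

71.201

R is at the origin; RG is horizontal with |RG| = 62.6 and G on the −x side, so G = (-62.600, 0.0000). R and T share the same x with |RT| = 50.8 and T on the +y side, so T = (0.0000, 50.800). The virtual corner opposite R is at (-62.600, 50.800). Since A1 is tangent to GS there, US ⟂ GS and tangency of A1 to KT means the radius UK is perpendicular to KT, with radius 6.7, so the center U sits 6.7 in from both sides at U = (-55.900, 44.100). Then |RU| = |U − R| = 71.201.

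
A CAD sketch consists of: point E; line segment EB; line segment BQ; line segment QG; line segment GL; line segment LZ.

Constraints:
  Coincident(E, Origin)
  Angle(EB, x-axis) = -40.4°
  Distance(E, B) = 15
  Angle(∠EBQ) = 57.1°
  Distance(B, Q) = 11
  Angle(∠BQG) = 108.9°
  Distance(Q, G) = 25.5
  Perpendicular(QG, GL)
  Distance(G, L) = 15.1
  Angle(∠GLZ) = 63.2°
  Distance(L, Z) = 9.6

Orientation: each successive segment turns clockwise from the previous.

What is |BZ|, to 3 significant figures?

20.5

E is at the origin; EB runs at -40.4° with length 15.0, so B = (11.4, -9.72). ∠EBQ = 57.1° gives BQ at -163° from the x-axis; with |BQ| = 11.0, Q = (0.887, -12.9). ∠BQG = 108.9° gives QG at 126° from the x-axis; with |QG| = 25.5, G = (-14.0, 7.85). QG ⟂ GL, so GL runs at 35.6°; with |GL| = 15.1, L = (-1.68, 16.6). ∠GLZ = 63.2° gives LZ at -81.2° from the x-axis; with |LZ| = 9.6, Z = (-0.211, 7.15). Then |BZ| = |Z − B| = 20.5.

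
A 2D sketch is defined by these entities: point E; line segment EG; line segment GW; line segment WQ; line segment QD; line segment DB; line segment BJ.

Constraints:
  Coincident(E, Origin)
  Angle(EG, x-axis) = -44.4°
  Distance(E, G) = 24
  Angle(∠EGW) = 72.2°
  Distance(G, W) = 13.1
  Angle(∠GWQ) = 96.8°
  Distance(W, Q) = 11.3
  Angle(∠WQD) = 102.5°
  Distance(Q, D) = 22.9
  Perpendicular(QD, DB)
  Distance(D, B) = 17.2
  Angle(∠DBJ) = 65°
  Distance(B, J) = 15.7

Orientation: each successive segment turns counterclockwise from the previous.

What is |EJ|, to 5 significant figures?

19.286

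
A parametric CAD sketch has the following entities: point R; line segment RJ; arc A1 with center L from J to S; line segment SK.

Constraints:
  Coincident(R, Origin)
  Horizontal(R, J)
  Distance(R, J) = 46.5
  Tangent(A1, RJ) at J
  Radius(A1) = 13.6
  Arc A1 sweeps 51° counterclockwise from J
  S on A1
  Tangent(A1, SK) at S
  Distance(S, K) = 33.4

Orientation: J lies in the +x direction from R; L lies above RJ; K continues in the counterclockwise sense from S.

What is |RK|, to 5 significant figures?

84.016

R is at the origin; R and J share the same y with |RJ| = 46.5 and J on the +x side, so J = (46.500, 0.0000). The tangent condition forces LJ to be normal to RJ, so L = J + (0, 13.6) = (46.500, 13.600). On A1, J sits at bearing -90° from L; a 51° counterclockwise sweep puts S at bearing -39°, so S = L + 13.6·(cos -39°, sin -39°) = (57.069, 5.0412). The tangent condition forces LS to be normal to SK, so SK runs along (−sin -39°, cos -39°); with |SK| = 33.4, K = (78.088, 30.998). Then |RK| = |K − R| = 84.016.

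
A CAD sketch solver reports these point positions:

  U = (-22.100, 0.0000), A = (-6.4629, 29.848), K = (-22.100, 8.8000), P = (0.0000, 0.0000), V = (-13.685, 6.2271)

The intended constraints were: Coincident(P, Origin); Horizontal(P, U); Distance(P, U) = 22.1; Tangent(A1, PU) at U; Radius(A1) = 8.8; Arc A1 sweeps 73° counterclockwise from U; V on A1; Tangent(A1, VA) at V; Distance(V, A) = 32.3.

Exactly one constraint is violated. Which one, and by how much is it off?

Distance(V, A) = 32.3 — off by 7.60.

P = (0.00, 0.00) ✓; P.y = 0.00, U.y = 0.00 ✓; |PU| = 22.10 ✓; ∠(KU, UP) = 90.00° ✓; |KU| = 8.800 ✓; bearing(K→V) − bearing(K→U) = 73.00° ✓; |KV| = 8.800 ✓; ∠(KV, VA) = 90.00° ✓; |VA| = 24.70 ✗.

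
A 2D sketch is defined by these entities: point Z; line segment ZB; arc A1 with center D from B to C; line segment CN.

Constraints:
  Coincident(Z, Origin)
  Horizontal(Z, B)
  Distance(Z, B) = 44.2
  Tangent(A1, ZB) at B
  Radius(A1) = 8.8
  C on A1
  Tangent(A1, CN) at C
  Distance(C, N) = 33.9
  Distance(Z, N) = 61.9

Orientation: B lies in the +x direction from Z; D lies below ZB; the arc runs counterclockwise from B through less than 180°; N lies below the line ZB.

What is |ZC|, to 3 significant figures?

37.3

Checks: Z = (0.00, 0.00) ✓; |DC| = 8.800 ✓; ∠(DC, CN) = 90.00° ✓; |CN| = 33.90 ✓; |ZN| = 61.90 ✓.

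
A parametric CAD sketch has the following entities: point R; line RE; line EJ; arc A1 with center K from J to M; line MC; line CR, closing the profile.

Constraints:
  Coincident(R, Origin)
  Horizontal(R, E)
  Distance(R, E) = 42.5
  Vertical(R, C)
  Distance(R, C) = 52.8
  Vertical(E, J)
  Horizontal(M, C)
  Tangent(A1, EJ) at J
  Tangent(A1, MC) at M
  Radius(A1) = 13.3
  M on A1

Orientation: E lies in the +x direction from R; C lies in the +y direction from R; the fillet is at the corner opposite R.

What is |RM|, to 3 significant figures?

60.3

The virtual corner opposite R is at (42.5, 52.8). Tangency of A1 to EJ means the radius KJ is perpendicular to EJ and A1 meets MC tangentially, so KM is at right angles to MC, with radius 13.3, so the center K sits 13.3 in from both sides at K = (29.2, 39.5). That places the tangent points at J = (42.5, 39.5) on EJ and M = (29.2, 52.8) on MC. Then |RM| = |M − R| = 60.3.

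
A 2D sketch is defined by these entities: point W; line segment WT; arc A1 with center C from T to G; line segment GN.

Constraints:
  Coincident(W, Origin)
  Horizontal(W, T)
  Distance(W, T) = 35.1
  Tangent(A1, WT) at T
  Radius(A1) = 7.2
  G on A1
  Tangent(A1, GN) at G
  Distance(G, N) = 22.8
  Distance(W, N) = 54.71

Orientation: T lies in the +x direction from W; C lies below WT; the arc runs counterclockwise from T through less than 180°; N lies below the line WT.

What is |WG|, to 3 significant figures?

32.7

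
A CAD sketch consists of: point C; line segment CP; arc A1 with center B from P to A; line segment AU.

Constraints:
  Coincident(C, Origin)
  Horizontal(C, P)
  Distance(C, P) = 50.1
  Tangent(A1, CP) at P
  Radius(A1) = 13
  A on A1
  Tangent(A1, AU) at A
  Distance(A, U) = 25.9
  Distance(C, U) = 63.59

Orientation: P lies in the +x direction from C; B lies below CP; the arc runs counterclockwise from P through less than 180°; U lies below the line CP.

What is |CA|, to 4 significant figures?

42.06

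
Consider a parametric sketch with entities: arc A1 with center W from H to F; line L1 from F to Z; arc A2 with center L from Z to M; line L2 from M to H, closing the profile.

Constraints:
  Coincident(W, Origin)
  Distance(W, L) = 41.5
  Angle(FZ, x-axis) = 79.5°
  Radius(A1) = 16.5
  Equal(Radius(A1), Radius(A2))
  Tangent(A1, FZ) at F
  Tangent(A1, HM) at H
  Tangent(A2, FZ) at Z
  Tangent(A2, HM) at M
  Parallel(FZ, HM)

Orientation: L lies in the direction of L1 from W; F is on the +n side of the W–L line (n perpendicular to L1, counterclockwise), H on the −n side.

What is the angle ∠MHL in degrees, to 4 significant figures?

21.68°

The slot axis is L1's direction at 79.5°, so u = (cos 79.5°, sin 79.5°) = (0.1822, 0.9833) and n = (−sin 79.5°, cos 79.5°) = (-0.9833, 0.1822). W is at the origin and L lies 41.5 along u from W, so L = 41.5·u = (7.563, 40.81). Tangency of A1 to both parallel lines with radius 16.5 puts F and H at W ± 16.5·n: F = (-16.22, 3.007), H = (16.22, -3.007). Equal radii place Z and M the same way about L: Z = L + 16.5·n = (-8.661, 43.81), M = L − 16.5·n = (23.79, 37.80). Then cos ∠MHL = HM·HL / (|HM||HL|), giving 21.68°.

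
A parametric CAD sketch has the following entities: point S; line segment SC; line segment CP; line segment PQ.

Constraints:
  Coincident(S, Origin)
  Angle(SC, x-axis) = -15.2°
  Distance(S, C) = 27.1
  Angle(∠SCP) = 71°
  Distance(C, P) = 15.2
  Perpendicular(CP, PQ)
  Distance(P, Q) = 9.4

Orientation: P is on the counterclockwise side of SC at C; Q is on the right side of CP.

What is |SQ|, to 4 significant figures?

35.60

S is at the origin; SC runs at -15.2° with length 27.1, so C = 27.1·(cos -15.2°, sin -15.2°) = (26.15, -7.105). ∠SCP = 71.0°, so CP runs at -15.2° + (180° − 71.0°) = 93.80° from the x-axis; with |CP| = 15.2, P = C + 15.2·(cos 93.80°, sin 93.80°) = (25.14, 8.061). CP is perpendicular to PQ; with |PQ| = 9.4 on the right of CP, Q = P + 9.4·(0.9978, 0.06627) = (34.52, 8.684). Then |SQ| = |Q − S| = 35.60.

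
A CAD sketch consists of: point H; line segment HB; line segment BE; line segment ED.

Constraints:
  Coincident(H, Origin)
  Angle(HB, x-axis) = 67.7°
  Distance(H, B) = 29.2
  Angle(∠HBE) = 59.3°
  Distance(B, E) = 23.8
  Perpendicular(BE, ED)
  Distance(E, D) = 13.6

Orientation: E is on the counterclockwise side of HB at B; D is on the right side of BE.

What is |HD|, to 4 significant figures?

39.72

H is at the origin; HB runs at 67.7° with length 29.2, so B = 29.2·(cos 67.7°, sin 67.7°) = (11.08, 27.02). ∠HBE = 59.3°, so BE runs at 67.7° + (180° − 59.3°) = 188.4° from the x-axis; with |BE| = 23.8, E = B + 23.8·(cos 188.4°, sin 188.4°) = (-12.46, 23.54). BE ⟂ ED; with |ED| = 13.6 on the right of BE, D = E + 13.6·(-0.1461, 0.9893) = (-14.45, 36.99). Then |HD| = |D − H| = 39.72.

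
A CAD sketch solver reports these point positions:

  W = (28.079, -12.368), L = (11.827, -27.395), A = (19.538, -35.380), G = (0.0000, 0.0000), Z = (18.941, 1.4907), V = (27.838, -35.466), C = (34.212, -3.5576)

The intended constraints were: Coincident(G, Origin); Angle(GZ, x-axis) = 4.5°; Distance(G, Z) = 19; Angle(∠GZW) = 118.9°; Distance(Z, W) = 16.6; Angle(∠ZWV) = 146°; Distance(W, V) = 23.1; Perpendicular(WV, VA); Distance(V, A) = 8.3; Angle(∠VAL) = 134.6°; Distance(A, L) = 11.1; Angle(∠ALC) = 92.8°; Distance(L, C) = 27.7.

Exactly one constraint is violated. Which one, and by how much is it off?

Distance(L, C) = 27.7 — off by 5.00.

G = (0.00, 0.00) ✓; GZ at 4.500° ✓; |GZ| = 19.00 ✓; ∠GZW = 118.9° ✓; |ZW| = 16.60 ✓; ∠ZWV = 146.0° ✓; |WV| = 23.10 ✓; ∠(WV, VA) = 90.00° ✓; |VA| = 8.300 ✓; ∠VAL = 134.6° ✓; |AL| = 11.10 ✓; ∠ALC = 92.80° ✓; |LC| = 32.70 ✗.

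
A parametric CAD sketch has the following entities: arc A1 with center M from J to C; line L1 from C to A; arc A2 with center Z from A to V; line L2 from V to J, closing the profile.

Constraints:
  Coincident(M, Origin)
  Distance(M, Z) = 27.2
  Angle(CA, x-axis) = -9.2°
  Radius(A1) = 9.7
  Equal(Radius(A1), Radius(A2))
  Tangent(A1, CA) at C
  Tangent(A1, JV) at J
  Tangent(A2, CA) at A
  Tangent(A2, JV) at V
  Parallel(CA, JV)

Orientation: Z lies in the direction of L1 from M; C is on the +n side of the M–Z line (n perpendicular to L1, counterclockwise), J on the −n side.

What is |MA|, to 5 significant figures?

28.878

The slot axis is L1's direction at -9.2°, so u = (cos -9.2°, sin -9.2°) = (0.98714, -0.15988) and n = (−sin -9.2°, cos -9.2°) = (0.15988, 0.98714). M is at the origin and Z lies 27.2 along u from M, so Z = 27.2·u = (26.850, -4.3488). Tangency of A1 to both parallel lines with radius 9.7 puts C and J at M ± 9.7·n: C = (1.5508, 9.5752), J = (-1.5508, -9.5752). Equal radii place A and V the same way about Z: A = Z + 9.7·n = (28.401, 5.2265), V = Z − 9.7·n = (25.299, -13.924). Then |MA| = |A − M| = 28.878.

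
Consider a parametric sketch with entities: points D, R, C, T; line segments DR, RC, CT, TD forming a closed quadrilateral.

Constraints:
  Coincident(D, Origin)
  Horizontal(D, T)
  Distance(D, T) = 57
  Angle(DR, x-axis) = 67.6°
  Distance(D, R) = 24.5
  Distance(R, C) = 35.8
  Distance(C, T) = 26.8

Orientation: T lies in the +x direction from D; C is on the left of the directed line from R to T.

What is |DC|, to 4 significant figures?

51.11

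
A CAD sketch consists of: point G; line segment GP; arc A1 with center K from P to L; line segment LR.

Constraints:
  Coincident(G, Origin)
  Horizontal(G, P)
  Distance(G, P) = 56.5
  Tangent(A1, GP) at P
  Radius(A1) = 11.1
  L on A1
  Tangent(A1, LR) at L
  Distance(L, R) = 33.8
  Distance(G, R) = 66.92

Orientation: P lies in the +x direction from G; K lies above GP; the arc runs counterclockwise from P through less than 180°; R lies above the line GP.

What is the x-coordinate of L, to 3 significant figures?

66.0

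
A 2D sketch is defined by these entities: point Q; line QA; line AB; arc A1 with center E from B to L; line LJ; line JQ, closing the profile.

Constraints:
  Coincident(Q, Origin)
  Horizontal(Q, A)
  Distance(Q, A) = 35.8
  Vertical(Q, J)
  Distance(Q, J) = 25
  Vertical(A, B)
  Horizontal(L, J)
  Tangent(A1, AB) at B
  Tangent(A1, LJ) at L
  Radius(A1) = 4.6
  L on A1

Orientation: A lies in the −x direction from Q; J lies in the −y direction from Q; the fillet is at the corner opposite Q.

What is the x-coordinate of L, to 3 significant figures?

-31.2

The virtual corner opposite Q is at (-35.8, -25.0). Since A1 is tangent to AB there, EB ⟂ AB and A1 meets LJ tangentially, so EL is at right angles to LJ, with radius 4.6, so the center E sits 4.6 in from both sides at E = (-31.2, -20.4). That places the tangent points at B = (-35.8, -20.4) on AB and L = (-31.2, -25.0) on LJ. So L.x = -31.2.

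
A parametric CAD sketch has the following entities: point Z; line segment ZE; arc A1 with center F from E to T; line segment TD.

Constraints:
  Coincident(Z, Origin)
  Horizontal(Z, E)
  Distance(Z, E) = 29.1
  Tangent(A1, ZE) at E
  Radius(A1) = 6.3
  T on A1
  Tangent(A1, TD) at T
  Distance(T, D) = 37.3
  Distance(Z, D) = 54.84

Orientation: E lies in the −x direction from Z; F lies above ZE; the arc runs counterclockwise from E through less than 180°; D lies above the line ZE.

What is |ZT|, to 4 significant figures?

24.36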